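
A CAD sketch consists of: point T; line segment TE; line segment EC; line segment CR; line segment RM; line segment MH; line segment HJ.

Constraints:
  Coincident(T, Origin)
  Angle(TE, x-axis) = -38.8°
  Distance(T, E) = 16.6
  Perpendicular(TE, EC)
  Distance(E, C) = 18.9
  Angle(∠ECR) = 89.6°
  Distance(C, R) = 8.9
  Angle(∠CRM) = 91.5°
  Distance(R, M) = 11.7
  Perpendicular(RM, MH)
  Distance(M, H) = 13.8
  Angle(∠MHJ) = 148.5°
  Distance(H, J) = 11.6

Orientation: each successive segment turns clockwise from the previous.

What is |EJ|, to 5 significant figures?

19.439

T is at the origin; TE runs at -38.8° with length 16.6, so E = (12.937, -10.402). TE is perpendicular to EC, so EC runs at -128.80°; with |EC| = 18.9, C = (1.0942, -25.131). ∠ECR = 89.6° gives CR at 140.80° from the x-axis; with |CR| = 8.9, R = (-5.8028, -19.506). ∠CRM = 91.5° gives RM at 52.300° from the x-axis; with |RM| = 11.7, M = (1.3521, -10.249). RM is perpendicular to MH, so MH runs at -37.700°; with |MH| = 13.8, H = (12.271, -18.688). ∠MHJ = 148.5° gives HJ at -69.200° from the x-axis; with |HJ| = 11.6, J = (16.390, -29.532). Then |EJ| = |J − E| = 19.439.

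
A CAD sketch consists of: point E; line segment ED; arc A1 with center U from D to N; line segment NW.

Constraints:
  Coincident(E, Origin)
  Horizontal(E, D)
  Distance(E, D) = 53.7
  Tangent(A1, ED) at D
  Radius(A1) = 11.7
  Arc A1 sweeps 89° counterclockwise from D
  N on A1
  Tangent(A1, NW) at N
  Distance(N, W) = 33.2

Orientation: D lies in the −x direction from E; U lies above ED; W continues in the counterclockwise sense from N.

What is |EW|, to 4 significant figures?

60.94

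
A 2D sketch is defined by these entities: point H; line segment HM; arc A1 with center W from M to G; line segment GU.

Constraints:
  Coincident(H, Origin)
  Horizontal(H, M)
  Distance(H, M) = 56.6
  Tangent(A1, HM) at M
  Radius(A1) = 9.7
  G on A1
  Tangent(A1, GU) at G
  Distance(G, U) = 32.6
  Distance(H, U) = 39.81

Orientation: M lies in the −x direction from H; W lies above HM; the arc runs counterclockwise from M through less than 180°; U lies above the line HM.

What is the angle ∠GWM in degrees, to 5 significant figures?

49.571°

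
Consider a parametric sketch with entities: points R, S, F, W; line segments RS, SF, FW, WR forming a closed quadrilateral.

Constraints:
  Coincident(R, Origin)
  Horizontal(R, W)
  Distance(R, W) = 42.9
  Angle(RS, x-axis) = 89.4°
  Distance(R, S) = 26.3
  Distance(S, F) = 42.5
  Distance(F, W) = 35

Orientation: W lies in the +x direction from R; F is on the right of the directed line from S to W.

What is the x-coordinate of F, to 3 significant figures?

11.2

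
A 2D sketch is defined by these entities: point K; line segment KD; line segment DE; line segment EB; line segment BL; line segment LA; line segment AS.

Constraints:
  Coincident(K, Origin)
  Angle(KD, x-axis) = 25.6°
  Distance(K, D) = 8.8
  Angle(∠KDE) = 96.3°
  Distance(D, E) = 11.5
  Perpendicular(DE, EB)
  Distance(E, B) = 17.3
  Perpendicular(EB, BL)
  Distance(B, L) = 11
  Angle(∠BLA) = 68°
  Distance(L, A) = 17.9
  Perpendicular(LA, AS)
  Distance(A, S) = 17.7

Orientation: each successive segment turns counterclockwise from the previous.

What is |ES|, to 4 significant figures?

14.16

K is at the origin; KD runs at 25.6° with length 8.8, so D = (7.936, 3.802). ∠KDE = 96.3° gives DE at 109.3° from the x-axis; with |DE| = 11.5, E = (4.135, 14.66). DE is perpendicular to EB, so EB runs at -160.7°; with |EB| = 17.3, B = (-12.19, 8.938). The perpendicularity gives BL at right angles to EB, so BL runs at -70.70°; with |BL| = 11.0, L = (-8.557, -1.444). ∠BLA = 68.0° gives LA at 41.30° from the x-axis; with |LA| = 17.9, A = (4.891, 10.37). LA ⟂ AS, so AS runs at 131.3°; with |AS| = 17.7, S = (-6.791, 23.67). Then |ES| = |S − E| = 14.16.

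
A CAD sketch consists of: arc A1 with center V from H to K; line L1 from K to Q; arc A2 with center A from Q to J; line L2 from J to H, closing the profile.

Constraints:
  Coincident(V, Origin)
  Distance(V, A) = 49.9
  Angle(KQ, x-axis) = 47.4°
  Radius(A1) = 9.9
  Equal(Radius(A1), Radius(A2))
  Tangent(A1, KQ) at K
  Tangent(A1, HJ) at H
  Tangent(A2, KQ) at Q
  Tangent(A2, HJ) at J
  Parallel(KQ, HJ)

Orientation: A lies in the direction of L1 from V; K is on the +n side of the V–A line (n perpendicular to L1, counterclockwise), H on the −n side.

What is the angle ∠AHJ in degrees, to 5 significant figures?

11.222°

Tangency of A1 to both parallel lines with radius 9.9 puts K and H at V ± 9.9·n: K = (-7.2874, 6.7011), H = (7.2874, -6.7011). Equal radii place Q and J the same way about A: Q = A + 9.9·n = (26.489, 43.432), J = A − 9.9·n = (41.063, 30.030). Then cos ∠AHJ = HA·HJ / (|HA||HJ|), giving 11.222°.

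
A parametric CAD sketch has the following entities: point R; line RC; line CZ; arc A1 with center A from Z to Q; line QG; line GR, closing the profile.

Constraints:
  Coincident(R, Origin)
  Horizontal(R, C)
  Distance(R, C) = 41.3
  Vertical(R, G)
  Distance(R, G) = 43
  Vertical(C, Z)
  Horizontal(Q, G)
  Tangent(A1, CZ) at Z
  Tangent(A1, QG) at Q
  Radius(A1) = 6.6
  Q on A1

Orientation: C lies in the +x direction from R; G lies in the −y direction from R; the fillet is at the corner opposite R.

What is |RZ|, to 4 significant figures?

55.05

The virtual corner opposite R is at (41.30, -43.00). The tangent condition forces AZ to be normal to CZ and the tangent condition forces AQ to be normal to QG, with radius 6.6, so the center A sits 6.6 in from both sides at A = (34.70, -36.40). That places the tangent points at Z = (41.30, -36.40) on CZ and Q = (34.70, -43.00) on QG. Then |RZ| = |Z − R| = 55.05.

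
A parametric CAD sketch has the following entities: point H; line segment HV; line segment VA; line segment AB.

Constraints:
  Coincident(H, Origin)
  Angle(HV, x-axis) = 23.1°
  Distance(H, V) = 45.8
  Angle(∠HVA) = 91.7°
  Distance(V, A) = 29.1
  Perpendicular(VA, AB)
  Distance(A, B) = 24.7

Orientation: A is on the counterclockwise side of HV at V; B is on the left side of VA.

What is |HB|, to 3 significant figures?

37.0

H is at the origin; HV runs at 23.1° with length 45.8, so V = 45.8·(cos 23.1°, sin 23.1°) = (42.1, 18.0). ∠HVA = 91.7°, so VA runs at 23.1° + (180° − 91.7°) = 111° from the x-axis; with |VA| = 29.1, A = V + 29.1·(cos 111°, sin 111°) = (31.5, 45.1). The perpendicularity gives AB at right angles to VA; with |AB| = 24.7 on the left of VA, B = A + 24.7·(-0.931, -0.365) = (8.51, 36.1). Then |HB| = |B − H| = 37.0.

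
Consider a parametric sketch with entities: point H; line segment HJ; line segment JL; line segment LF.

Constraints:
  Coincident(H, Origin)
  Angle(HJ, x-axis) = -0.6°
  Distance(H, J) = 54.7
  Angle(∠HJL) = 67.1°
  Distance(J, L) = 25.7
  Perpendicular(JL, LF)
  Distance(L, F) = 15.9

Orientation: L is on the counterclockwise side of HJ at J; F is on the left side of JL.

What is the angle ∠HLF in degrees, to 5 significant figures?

5.0073°

H is at the origin; HJ runs at -0.6° with length 54.7, so J = 54.7·(cos -0.6°, sin -0.6°) = (54.697, -0.57281). ∠HJL = 67.1°, so JL runs at -0.6° + (180° − 67.1°) = 112.30° from the x-axis; with |JL| = 25.7, L = J + 25.7·(cos 112.30°, sin 112.30°) = (44.945, 23.205). JL is perpendicular to LF; with |LF| = 15.9 on the left of JL, F = L + 15.9·(-0.92521, -0.37946) = (30.234, 17.172). Then cos ∠HLF = LH·LF / (|LH||LF|), giving 5.0073°.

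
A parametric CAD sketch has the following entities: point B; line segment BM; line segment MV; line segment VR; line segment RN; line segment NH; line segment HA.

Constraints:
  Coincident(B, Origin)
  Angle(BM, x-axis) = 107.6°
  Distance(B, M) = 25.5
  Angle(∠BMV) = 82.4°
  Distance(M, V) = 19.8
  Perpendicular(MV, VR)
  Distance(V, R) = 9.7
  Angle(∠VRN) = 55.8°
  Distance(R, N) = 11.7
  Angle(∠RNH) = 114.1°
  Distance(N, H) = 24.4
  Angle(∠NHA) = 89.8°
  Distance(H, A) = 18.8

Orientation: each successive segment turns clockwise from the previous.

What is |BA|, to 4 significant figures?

52.01

B is at the origin; BM runs at 107.6° with length 25.5, so M = (-7.710, 24.31). ∠BMV = 82.4° gives MV at 10.00° from the x-axis; with |MV| = 19.8, V = (11.79, 27.74). MV ⟂ VR, so VR runs at -80.00°; with |VR| = 9.7, R = (13.47, 18.19). ∠VRN = 55.8° gives RN at 155.8° from the x-axis; with |RN| = 11.7, N = (2.801, 22.99). ∠RNH = 114.1° gives NH at 89.90° from the x-axis; with |NH| = 24.4, H = (2.844, 47.39). ∠NHA = 89.8° gives HA at -0.3000° from the x-axis; with |HA| = 18.8, A = (21.64, 47.29). Then |BA| = |A − B| = 52.01.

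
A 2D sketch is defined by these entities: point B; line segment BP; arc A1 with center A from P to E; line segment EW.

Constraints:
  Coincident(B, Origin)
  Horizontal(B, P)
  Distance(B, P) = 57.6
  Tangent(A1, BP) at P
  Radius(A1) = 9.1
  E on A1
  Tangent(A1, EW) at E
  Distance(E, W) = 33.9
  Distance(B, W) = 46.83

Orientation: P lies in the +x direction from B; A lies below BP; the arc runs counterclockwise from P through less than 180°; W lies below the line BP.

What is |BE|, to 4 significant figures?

49.96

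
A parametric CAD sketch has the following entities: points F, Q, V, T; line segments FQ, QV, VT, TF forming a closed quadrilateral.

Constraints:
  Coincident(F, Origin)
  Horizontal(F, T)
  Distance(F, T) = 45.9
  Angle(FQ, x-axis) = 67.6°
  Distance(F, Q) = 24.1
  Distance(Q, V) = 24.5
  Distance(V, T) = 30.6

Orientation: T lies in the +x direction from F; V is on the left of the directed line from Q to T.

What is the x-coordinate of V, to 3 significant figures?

33.1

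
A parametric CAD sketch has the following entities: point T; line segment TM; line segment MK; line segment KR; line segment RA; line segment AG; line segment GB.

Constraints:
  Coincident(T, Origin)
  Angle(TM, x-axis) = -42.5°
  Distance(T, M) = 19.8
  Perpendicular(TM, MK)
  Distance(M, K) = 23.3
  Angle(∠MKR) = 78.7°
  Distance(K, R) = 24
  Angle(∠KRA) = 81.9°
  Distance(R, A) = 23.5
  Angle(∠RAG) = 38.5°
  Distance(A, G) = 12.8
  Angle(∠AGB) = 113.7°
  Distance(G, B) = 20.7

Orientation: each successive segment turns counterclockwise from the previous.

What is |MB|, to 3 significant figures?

35.0

T is at the origin; TM runs at -42.5° with length 19.8, so M = (14.6, -13.4). The perpendicularity gives MK at right angles to TM, so MK runs at 47.5°; with |MK| = 23.3, K = (30.3, 3.80). ∠MKR = 78.7° gives KR at 149° from the x-axis; with |KR| = 24.0, R = (9.81, 16.2). ∠KRA = 81.9° gives RA at -113° from the x-axis; with |RA| = 23.5, A = (0.591, -5.38). ∠RAG = 38.5° gives AG at 28.4° from the x-axis; with |AG| = 12.8, G = (11.9, 0.707). ∠AGB = 113.7° gives GB at 94.7° from the x-axis; with |GB| = 20.7, B = (10.2, 21.3). Then |MB| = |B − M| = 35.0.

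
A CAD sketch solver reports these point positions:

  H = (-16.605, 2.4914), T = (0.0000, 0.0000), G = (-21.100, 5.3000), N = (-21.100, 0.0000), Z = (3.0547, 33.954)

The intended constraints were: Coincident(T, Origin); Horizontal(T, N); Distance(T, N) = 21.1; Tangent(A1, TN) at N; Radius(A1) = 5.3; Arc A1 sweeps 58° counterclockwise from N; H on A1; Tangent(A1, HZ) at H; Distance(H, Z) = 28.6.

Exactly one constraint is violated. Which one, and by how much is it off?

Distance(H, Z) = 28.6 — off by 8.50.

T = (0.00, 0.00) ✓; T.y = 0.00, N.y = 0.00 ✓; |TN| = 21.10 ✓; ∠(GN, NT) = 90.00° ✓; |GN| = 5.300 ✓; bearing(G→H) − bearing(G→N) = 58.00° ✓; |GH| = 5.300 ✓; ∠(GH, HZ) = 90.00° ✓; |HZ| = 37.10 ✗.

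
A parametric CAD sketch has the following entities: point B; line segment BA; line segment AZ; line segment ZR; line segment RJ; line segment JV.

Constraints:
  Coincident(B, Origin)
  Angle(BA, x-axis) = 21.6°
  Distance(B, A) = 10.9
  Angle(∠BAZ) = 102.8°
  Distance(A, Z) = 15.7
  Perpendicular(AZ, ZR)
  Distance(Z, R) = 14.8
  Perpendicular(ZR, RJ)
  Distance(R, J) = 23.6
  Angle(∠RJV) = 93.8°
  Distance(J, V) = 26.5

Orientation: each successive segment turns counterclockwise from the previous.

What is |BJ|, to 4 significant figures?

6.891

B is at the origin; BA runs at 21.6° with length 10.9, so A = (10.13, 4.013). ∠BAZ = 102.8° gives AZ at 98.80° from the x-axis; with |AZ| = 15.7, Z = (7.733, 19.53). The perpendicularity gives ZR at right angles to AZ, so ZR runs at -171.2°; with |ZR| = 14.8, R = (-6.893, 17.26). ZR ⟂ RJ, so RJ runs at -81.20°; with |RJ| = 23.6, J = (-3.283, -6.059). Then |BJ| = |J − B| = 6.891.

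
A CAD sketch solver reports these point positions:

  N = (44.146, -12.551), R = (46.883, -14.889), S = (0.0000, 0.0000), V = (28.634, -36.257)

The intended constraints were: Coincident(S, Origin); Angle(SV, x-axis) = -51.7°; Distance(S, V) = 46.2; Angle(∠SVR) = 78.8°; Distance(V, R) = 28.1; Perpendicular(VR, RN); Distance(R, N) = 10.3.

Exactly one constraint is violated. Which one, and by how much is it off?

Distance(R, N) = 10.3 — off by 6.70.

S = (0.00, 0.00) ✓; SV at -51.70° ✓; |SV| = 46.20 ✓; ∠SVR = 78.80° ✓; |VR| = 28.10 ✓; ∠(VR, RN) = 89.99° ✓; |RN| = 3.600 ✗.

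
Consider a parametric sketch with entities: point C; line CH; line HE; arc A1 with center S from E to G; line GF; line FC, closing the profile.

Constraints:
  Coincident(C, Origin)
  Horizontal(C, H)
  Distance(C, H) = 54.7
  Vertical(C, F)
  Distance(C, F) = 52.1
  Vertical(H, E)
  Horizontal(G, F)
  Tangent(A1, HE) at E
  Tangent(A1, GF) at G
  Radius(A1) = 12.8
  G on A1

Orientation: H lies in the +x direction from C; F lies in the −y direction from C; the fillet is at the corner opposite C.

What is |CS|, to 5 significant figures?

57.446

C is at the origin; C and H share the same y with |CH| = 54.7 and H on the +x side, so H = (54.700, 0.0000). C and F share the same x with |CF| = 52.1 and F on the −y side, so F = (0.0000, -52.100). The virtual corner opposite C is at (54.700, -52.100). A1 meets HE tangentially, so SE is at right angles to HE and since A1 is tangent to GF there, SG ⟂ GF, with radius 12.8, so the center S sits 12.8 in from both sides at S = (41.900, -39.300). Then |CS| = |S − C| = 57.446.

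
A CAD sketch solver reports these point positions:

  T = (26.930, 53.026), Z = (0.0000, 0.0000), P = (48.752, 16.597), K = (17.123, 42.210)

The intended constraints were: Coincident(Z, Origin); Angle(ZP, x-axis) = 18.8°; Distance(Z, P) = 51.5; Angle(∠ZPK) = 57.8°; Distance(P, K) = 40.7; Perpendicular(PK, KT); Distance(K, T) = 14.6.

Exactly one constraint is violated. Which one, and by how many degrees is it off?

Perpendicular(PK, KT) — off by 3.20°.

Z = (0.00, 0.00) ✓; ZP at 18.80° ✓; |ZP| = 51.50 ✓; ∠ZPK = 57.80° ✓; |PK| = 40.70 ✓; ∠(PK, KT) = 93.20° ✗; |KT| = 14.60 ✓.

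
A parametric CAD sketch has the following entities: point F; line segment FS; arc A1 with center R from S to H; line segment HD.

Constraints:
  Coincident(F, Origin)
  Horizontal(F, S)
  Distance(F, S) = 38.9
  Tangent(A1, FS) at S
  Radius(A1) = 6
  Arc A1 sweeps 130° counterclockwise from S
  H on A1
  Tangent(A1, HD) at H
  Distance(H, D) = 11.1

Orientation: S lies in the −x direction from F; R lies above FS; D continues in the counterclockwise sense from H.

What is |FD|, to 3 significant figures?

45.3

On A1, S sits at bearing -90° from R; a 130° counterclockwise sweep puts H at bearing 40°, so H = R + 6.0·(cos 40°, sin 40°) = (-34.3, 9.86). A1 meets HD tangentially, so RH is at right angles to HD, so HD runs along (−sin 40°, cos 40°); with |HD| = 11.1, D = (-41.4, 18.4). Then |FD| = |D − F| = 45.3.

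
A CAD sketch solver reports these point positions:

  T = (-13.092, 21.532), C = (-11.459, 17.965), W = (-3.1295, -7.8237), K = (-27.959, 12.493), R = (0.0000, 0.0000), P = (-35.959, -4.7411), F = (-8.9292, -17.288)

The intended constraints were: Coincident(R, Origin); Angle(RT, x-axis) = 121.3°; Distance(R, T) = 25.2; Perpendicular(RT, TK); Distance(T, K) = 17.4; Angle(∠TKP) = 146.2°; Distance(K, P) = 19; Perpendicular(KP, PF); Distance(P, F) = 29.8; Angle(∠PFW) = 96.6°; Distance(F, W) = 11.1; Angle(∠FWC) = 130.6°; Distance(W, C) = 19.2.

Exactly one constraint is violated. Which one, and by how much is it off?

Distance(W, C) = 19.2 — off by 7.90.

R = (0.00, 0.00) ✓; RT at 121.3° ✓; |RT| = 25.20 ✓; ∠(RT, TK) = 90.00° ✓; |TK| = 17.40 ✓; ∠TKP = 146.2° ✓; |KP| = 19.00 ✓; ∠(KP, PF) = 90.00° ✓; |PF| = 29.80 ✓; ∠PFW = 96.60° ✓; |FW| = 11.10 ✓; ∠FWC = 130.6° ✓; |WC| = 27.10 ✗.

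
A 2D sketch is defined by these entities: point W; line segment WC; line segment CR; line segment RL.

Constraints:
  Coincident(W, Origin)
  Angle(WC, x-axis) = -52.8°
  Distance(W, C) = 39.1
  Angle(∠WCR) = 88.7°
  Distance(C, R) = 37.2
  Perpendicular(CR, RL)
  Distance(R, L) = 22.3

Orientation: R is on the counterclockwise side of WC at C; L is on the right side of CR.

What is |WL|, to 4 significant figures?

71.33

W is at the origin; WC runs at -52.8° with length 39.1, so C = 39.1·(cos -52.8°, sin -52.8°) = (23.64, -31.14). ∠WCR = 88.7°, so CR runs at -52.8° + (180° − 88.7°) = 38.50° from the x-axis; with |CR| = 37.2, R = C + 37.2·(cos 38.50°, sin 38.50°) = (52.75, -7.987). The perpendicularity gives RL at right angles to CR; with |RL| = 22.3 on the right of CR, L = R + 22.3·(0.6225, -0.7826) = (66.63, -25.44). Then |WL| = |L − W| = 71.33.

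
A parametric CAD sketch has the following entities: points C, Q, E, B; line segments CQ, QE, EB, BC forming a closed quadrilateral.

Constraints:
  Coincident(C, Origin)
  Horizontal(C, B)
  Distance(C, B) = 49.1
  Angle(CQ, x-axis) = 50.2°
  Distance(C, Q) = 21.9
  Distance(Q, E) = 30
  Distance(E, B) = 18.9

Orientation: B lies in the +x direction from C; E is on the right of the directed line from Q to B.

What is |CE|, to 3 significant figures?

32.6

Checks: |QE| = 30.00 ✓; |EB| = 18.90 ✓.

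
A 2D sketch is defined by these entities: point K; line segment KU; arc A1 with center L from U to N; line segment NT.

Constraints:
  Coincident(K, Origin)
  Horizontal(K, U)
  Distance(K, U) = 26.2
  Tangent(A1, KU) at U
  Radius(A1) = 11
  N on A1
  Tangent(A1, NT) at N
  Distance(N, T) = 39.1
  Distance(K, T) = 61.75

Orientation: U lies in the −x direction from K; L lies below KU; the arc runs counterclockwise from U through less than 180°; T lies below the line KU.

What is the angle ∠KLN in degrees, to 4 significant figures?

159.7°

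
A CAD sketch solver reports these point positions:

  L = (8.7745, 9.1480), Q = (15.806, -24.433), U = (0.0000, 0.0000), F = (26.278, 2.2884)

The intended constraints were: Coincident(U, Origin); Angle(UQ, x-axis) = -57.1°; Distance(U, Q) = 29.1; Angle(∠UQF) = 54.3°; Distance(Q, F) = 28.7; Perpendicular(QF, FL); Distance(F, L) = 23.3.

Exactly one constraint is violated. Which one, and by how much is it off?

Distance(F, L) = 23.3 — off by 4.50.

U = (0.00, 0.00) ✓; UQ at -57.10° ✓; |UQ| = 29.10 ✓; ∠UQF = 54.30° ✓; |QF| = 28.70 ✓; ∠(QF, FL) = 90.00° ✓; |FL| = 18.80 ✗.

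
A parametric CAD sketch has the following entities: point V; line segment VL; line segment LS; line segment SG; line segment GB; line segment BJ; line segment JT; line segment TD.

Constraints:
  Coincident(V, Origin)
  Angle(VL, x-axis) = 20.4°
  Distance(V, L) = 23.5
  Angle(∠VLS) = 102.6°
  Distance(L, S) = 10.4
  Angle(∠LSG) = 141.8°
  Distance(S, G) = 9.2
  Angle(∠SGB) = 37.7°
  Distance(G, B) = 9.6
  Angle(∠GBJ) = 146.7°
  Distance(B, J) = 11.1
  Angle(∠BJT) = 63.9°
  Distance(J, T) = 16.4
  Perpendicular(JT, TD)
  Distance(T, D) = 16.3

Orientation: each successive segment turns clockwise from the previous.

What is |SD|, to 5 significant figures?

12.006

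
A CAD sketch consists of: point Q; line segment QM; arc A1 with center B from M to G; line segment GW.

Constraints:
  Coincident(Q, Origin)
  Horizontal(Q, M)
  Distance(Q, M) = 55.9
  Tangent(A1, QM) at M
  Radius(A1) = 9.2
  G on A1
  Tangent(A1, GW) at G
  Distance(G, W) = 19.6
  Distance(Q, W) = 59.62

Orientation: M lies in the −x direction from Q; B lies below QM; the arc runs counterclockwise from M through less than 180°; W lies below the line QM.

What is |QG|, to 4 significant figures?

64.92

Checks: |BG| = 9.200 ✓; ∠(BG, GW) = 90.00° ✓; |GW| = 19.60 ✓; |QW| = 59.62 ✓.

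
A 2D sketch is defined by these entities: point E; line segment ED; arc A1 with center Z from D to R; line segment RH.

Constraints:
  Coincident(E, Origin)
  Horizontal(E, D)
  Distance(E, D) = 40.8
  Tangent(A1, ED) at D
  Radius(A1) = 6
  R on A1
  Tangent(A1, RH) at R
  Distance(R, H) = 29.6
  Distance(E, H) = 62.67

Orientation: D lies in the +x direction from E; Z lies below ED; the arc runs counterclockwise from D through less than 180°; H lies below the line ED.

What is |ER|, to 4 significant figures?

37.10

E is at the origin; ED is horizontal with |ED| = 40.8 and D on the +x side, so D = (40.80, 0.000). Since A1 is tangent to ED there, ZD ⟂ ED, so Z = D + (0, -6) = (40.80, -6.000). Since ZR ⟂ RH (tangency), |ZH| = √(6.0² + 29.6²) = 30.20 regardless of where R sits on A1. So H lies on both circle(E, 62.67) and circle(Z, 30.20); the below-ED intersection is H = (52.84, -33.70). R is the foot of the tangent from H: R = (35.88, -9.437).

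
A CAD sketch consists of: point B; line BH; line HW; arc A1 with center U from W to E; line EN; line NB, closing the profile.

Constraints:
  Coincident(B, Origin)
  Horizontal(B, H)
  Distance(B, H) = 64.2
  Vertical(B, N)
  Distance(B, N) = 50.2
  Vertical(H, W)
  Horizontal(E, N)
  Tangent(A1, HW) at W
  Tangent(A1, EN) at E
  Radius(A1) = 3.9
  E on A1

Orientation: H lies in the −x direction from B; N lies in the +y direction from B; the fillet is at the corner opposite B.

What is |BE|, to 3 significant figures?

78.5

B is at the origin; BH is horizontal with |BH| = 64.2 and H on the −x side, so H = (-64.2, 0.00). B and N share the same x with |BN| = 50.2 and N on the +y side, so N = (0.00, 50.2). The virtual corner opposite B is at (-64.2, 50.2). Since A1 is tangent to HW there, UW ⟂ HW and tangency of A1 to EN means the radius UE is perpendicular to EN, with radius 3.9, so the center U sits 3.9 in from both sides at U = (-60.3, 46.3). That places the tangent points at W = (-64.2, 46.3) on HW and E = (-60.3, 50.2) on EN. Then |BE| = |E − B| = 78.5.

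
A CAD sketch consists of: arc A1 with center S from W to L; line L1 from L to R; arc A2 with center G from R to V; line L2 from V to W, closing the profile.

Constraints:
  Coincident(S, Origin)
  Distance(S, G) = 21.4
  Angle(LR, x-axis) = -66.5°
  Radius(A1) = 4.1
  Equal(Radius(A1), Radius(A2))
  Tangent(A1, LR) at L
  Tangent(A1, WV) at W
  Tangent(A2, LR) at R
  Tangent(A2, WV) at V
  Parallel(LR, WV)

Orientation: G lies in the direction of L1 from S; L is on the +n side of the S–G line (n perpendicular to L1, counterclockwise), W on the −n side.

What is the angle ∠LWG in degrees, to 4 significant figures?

79.15°

The slot axis is L1's direction at -66.5°, so u = (cos -66.5°, sin -66.5°) = (0.3987, -0.9171) and n = (−sin -66.5°, cos -66.5°) = (0.9171, 0.3987). S is at the origin and G lies 21.4 along u from S, so G = 21.4·u = (8.533, -19.63). Tangency of A1 to both parallel lines with radius 4.1 puts L and W at S ± 4.1·n: L = (3.760, 1.635), W = (-3.760, -1.635). Then cos ∠LWG = WL·WG / (|WL||WG|), giving 79.15°.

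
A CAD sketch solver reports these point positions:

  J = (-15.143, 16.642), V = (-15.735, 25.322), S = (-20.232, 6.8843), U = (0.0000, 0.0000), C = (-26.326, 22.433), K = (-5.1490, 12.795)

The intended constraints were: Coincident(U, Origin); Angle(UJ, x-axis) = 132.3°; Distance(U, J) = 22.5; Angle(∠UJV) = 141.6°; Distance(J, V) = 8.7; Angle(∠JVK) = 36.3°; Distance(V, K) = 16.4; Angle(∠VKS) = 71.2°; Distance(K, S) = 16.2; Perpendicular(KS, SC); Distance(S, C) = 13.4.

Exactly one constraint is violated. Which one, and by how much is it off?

Distance(S, C) = 13.4 — off by 3.30.

U = (0.00, 0.00) ✓; UJ at 132.3° ✓; |UJ| = 22.50 ✓; ∠UJV = 141.6° ✓; |JV| = 8.700 ✓; ∠JVK = 36.30° ✓; |VK| = 16.40 ✓; ∠VKS = 71.20° ✓; |KS| = 16.20 ✓; ∠(KS, SC) = 90.00° ✓; |SC| = 16.70 ✗.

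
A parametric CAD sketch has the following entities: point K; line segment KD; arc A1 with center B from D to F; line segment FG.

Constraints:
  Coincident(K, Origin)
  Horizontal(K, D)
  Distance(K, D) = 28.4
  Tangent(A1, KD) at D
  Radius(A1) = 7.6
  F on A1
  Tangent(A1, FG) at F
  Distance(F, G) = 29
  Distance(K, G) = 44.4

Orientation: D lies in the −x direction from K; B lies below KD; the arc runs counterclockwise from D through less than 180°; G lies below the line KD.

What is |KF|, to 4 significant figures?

36.94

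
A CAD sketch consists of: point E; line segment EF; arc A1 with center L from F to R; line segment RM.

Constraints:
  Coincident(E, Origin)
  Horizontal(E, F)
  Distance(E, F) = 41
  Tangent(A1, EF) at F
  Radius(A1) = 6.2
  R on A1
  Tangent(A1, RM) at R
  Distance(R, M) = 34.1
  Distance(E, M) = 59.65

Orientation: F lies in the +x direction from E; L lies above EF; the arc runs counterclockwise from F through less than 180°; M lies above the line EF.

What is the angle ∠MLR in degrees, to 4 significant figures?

79.70°

Checks: |LF| = 6.200 ✓; |LR| = 6.200 ✓; ∠(LR, RM) = 90.00° ✓; |RM| = 34.10 ✓; |EM| = 59.65 ✓.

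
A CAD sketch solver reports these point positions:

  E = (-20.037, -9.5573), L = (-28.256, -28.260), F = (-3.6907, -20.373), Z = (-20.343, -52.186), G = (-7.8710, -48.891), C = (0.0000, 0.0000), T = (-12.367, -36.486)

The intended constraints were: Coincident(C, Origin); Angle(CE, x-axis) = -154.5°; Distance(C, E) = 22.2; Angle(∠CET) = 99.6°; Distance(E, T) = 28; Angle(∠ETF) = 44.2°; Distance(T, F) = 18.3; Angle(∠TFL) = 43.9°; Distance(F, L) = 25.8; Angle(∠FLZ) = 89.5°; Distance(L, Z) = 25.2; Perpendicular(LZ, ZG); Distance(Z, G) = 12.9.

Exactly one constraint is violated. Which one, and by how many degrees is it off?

Perpendicular(LZ, ZG) — off by 3.50°.

C = (0.00, 0.00) ✓; CE at -154.5° ✓; |CE| = 22.20 ✓; ∠CET = 99.60° ✓; |ET| = 28.00 ✓; ∠ETF = 44.20° ✓; |TF| = 18.30 ✓; ∠TFL = 43.90° ✓; |FL| = 25.80 ✓; ∠FLZ = 89.50° ✓; |LZ| = 25.20 ✓; ∠(LZ, ZG) = 86.50° ✗; |ZG| = 12.90 ✓.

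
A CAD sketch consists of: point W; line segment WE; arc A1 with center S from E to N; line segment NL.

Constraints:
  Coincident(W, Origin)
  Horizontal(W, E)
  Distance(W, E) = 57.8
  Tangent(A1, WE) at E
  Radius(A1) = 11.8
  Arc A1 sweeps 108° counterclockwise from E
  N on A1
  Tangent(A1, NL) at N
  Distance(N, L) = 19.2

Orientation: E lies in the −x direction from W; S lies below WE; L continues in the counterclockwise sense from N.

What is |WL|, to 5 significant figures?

71.529

On A1, E sits at bearing 90° from S; a 108° counterclockwise sweep puts N at bearing 198°, so N = S + 11.8·(cos 198°, sin 198°) = (-69.022, -15.446). Since A1 is tangent to NL there, SN ⟂ NL, so NL runs along (−sin 198°, cos 198°); with |NL| = 19.2, L = (-63.089, -33.707). Then |WL| = |L − W| = 71.529.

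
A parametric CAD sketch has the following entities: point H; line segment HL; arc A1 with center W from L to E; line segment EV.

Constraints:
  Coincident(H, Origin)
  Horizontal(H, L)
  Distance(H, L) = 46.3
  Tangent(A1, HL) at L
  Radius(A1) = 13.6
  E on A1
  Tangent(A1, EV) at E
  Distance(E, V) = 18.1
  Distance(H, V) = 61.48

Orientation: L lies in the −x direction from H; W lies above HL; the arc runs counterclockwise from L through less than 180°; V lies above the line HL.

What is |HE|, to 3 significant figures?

43.6

H is at the origin; H and L share the same y with |HL| = 46.3 and L on the −x side, so L = (-46.3, 0.00). Since A1 is tangent to HL there, WL ⟂ HL, so W = L + (0, 13.6) = (-46.3, 13.6). Since WE ⟂ EV (tangency), |WV| = √(13.6² + 18.1²) = 22.6 regardless of where E sits on A1. So V lies on both circle(H, 61.48) and circle(W, 22.6); the above-HL intersection is V = (-49.9, 36.0). E is the foot of the tangent from V: E = (-36.9, 23.4).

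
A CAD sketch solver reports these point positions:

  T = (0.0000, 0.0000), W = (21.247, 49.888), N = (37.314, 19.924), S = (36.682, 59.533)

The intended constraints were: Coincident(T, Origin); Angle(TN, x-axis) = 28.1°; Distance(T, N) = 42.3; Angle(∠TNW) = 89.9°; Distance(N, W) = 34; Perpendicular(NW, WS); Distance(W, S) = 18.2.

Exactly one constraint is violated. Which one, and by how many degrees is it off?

Perpendicular(NW, WS) — off by 3.80°.

T = (0.00, 0.00) ✓; TN at 28.10° ✓; |TN| = 42.30 ✓; ∠TNW = 89.90° ✓; |NW| = 34.00 ✓; ∠(NW, WS) = 86.20° ✗; |WS| = 18.20 ✓.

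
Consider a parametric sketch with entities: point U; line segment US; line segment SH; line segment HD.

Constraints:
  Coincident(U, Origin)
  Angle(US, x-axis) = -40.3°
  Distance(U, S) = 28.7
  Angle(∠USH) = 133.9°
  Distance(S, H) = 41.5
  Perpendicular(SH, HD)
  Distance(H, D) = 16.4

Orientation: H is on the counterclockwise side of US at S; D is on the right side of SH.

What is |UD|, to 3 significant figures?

71.7

U is at the origin; US runs at -40.3° with length 28.7, so S = 28.7·(cos -40.3°, sin -40.3°) = (21.9, -18.6). ∠USH = 133.9°, so SH runs at -40.3° + (180° − 133.9°) = 5.80° from the x-axis; with |SH| = 41.5, H = S + 41.5·(cos 5.80°, sin 5.80°) = (63.2, -14.4). SH ⟂ HD; with |HD| = 16.4 on the right of SH, D = H + 16.4·(0.101, -0.995) = (64.8, -30.7). Then |UD| = |D − U| = 71.7.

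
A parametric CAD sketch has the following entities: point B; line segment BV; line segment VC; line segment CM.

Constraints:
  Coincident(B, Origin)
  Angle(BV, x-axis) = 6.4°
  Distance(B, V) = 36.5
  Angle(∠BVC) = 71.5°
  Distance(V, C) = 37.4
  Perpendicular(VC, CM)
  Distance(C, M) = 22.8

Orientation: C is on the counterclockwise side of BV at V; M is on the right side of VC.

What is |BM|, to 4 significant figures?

62.95

B is at the origin; BV runs at 6.4° with length 36.5, so V = 36.5·(cos 6.4°, sin 6.4°) = (36.27, 4.069). ∠BVC = 71.5°, so VC runs at 6.4° + (180° − 71.5°) = 114.9° from the x-axis; with |VC| = 37.4, C = V + 37.4·(cos 114.9°, sin 114.9°) = (20.53, 37.99). VC ⟂ CM; with |CM| = 22.8 on the right of VC, M = C + 22.8·(0.9070, 0.4210) = (41.21, 47.59). Then |BM| = |M − B| = 62.95.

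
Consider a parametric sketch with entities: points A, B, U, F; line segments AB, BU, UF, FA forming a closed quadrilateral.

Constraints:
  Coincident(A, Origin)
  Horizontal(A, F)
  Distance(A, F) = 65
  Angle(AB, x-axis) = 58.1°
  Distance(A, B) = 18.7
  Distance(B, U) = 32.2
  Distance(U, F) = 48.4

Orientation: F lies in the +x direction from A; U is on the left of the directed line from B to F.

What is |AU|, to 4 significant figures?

50.40

A is at the origin; AF is horizontal with |AF| = 65.0 and F in +x, so F = (65.0, 0). AB runs at 58.1° with |AB| = 18.7, so B = (9.882, 15.88). U is determined by |BU| = 32.2 and |UF| = 48.4 together: it lies at the intersection of circle(B, 32.2) and circle(F, 48.4). With |BF| = 57.36, the foot of the radical line on BF is 17.30 from B and the perpendicular offset is √(32.2² − 17.30²) = 27.16. Taking the left-of-BF solution: U = (34.02, 37.19).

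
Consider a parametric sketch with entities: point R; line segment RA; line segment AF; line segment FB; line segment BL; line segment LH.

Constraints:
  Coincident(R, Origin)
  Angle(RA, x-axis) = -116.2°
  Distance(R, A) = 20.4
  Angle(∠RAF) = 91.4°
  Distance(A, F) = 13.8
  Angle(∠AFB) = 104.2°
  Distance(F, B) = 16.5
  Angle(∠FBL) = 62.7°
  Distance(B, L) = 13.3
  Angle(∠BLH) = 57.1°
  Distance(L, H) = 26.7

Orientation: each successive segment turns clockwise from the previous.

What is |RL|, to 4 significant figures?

9.166

∠AFB = 104.2° gives FB at 79.40° from the x-axis; with |FB| = 16.5, B = (-18.50, 3.703). ∠FBL = 62.7° gives BL at -37.90° from the x-axis; with |BL| = 13.3, L = (-8.004, -4.467). Then |RL| = |L − R| = 9.166.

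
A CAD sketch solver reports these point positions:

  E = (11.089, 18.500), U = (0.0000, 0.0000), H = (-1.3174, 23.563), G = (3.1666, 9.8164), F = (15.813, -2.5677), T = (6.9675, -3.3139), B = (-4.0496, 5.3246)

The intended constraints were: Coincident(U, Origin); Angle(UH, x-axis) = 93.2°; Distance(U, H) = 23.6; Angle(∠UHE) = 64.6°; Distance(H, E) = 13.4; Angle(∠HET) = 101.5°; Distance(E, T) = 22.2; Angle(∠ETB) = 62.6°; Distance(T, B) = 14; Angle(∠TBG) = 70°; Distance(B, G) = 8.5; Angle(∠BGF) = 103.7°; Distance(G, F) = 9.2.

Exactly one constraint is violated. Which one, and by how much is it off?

Distance(G, F) = 9.2 — off by 8.50.

U = (0.00, 0.00) ✓; UH at 93.20° ✓; |UH| = 23.60 ✓; ∠UHE = 64.60° ✓; |HE| = 13.40 ✓; ∠HET = 101.5° ✓; |ET| = 22.20 ✓; ∠ETB = 62.60° ✓; |TB| = 14.00 ✓; ∠TBG = 70.00° ✓; |BG| = 8.500 ✓; ∠BGF = 103.7° ✓; |GF| = 17.70 ✗.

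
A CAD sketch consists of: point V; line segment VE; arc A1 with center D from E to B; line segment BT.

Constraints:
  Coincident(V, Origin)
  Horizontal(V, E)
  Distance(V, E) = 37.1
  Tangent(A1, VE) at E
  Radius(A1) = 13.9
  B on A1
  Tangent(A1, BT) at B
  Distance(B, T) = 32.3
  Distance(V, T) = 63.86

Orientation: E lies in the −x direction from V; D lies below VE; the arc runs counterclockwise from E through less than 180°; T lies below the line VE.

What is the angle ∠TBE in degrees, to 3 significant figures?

127°

Checks: ∠(DE, EV) = 90.00° ✓; |DB| = 13.90 ✓; ∠(DB, BT) = 90.00° ✓; |BT| = 32.30 ✓; |VT| = 63.86 ✓.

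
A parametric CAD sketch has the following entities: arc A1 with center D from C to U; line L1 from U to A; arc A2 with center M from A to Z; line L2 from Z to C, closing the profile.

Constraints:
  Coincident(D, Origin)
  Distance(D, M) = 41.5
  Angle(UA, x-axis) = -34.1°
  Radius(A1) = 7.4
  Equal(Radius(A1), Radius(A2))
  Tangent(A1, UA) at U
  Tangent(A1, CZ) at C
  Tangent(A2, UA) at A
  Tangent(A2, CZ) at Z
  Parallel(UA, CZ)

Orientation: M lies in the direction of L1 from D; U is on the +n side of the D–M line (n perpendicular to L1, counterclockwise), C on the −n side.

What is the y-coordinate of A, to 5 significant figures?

-17.139

The slot axis is L1's direction at -34.1°, so u = (cos -34.1°, sin -34.1°) = (0.82806, -0.56064) and n = (−sin -34.1°, cos -34.1°) = (0.56064, 0.82806). D is at the origin and M lies 41.5 along u from D, so M = 41.5·u = (34.365, -23.267). Tangency of A1 to both parallel lines with radius 7.4 puts U and C at D ± 7.4·n: U = (4.1487, 6.1276), C = (-4.1487, -6.1276). Equal radii place A and Z the same way about M: A = M + 7.4·n = (38.513, -17.139), Z = M − 7.4·n = (30.216, -29.394). So A.y = -17.139.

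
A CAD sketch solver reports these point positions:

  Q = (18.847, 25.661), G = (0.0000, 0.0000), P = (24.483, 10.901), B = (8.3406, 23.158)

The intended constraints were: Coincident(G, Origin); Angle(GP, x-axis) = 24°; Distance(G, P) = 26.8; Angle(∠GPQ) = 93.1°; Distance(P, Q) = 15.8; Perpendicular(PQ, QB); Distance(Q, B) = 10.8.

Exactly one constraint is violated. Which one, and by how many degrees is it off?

Perpendicular(PQ, QB) — off by 7.50°.

G = (0.00, 0.00) ✓; GP at 24.00° ✓; |GP| = 26.80 ✓; ∠GPQ = 93.10° ✓; |PQ| = 15.80 ✓; ∠(PQ, QB) = 82.50° ✗; |QB| = 10.80 ✓.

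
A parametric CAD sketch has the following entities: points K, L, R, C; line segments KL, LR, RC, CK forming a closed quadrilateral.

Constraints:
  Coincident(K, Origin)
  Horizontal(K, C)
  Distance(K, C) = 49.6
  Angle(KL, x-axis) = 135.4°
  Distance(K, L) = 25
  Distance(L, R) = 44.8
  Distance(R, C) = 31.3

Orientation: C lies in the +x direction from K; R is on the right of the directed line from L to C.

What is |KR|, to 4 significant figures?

20.71

K is at the origin; KC is horizontal with |KC| = 49.6 and C in +x, so C = (49.6, 0). KL runs at 135.4° with |KL| = 25.0, so L = (-17.80, 17.55). R is determined by |LR| = 44.8 and |RC| = 31.3 together: it lies at the intersection of circle(L, 44.8) and circle(C, 31.3). With |LC| = 69.65, the foot of the radical line on LC is 42.20 from L and the perpendicular offset is √(44.8² − 42.20²) = 15.04. Taking the right-of-LC solution: R = (19.25, -7.637).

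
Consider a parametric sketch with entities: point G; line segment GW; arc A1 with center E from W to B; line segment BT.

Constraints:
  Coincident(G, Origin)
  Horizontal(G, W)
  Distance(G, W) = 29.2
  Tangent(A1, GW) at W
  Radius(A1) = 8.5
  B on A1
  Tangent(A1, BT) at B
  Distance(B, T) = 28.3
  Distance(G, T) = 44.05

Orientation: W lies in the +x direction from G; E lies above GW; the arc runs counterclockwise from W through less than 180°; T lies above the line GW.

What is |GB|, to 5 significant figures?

38.762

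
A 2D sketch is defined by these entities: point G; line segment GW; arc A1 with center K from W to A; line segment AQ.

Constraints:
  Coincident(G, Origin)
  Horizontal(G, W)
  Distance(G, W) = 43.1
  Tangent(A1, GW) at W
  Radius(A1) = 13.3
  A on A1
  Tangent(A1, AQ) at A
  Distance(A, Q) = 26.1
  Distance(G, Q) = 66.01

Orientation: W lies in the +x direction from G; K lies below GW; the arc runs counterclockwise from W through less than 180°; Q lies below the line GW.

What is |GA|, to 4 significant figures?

40.29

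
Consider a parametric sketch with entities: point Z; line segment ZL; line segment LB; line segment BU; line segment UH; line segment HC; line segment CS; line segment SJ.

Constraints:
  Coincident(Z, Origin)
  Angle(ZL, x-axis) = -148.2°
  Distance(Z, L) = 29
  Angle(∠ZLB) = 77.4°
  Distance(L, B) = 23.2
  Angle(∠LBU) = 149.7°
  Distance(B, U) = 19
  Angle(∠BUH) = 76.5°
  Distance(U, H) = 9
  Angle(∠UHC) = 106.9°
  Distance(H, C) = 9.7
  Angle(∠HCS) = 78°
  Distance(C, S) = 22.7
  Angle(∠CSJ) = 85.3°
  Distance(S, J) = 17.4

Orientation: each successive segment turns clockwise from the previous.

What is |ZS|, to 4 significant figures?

47.34

Z is at the origin; ZL runs at -148.2° with length 29.0, so L = (-24.65, -15.28). ∠ZLB = 77.4° gives LB at 109.2° from the x-axis; with |LB| = 23.2, B = (-32.28, 6.628). ∠LBU = 149.7° gives BU at 78.90° from the x-axis; with |BU| = 19.0, U = (-28.62, 25.27). ∠BUH = 76.5° gives UH at -24.60° from the x-axis; with |UH| = 9.0, H = (-20.44, 21.53). ∠UHC = 106.9° gives HC at -97.70° from the x-axis; with |HC| = 9.7, C = (-21.74, 11.91). ∠HCS = 78.0° gives CS at 160.3° from the x-axis; with |CS| = 22.7, S = (-43.11, 19.57). Then |ZS| = |S − Z| = 47.34.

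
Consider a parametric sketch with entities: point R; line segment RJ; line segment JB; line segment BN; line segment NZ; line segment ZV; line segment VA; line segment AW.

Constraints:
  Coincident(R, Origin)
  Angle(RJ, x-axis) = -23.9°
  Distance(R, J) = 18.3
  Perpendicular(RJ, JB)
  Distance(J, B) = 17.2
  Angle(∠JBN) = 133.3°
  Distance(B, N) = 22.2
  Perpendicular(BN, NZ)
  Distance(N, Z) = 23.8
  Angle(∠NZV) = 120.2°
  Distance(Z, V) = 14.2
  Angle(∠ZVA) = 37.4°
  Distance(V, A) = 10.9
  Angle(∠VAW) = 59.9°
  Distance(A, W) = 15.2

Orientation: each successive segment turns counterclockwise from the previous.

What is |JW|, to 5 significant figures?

40.627

R is at the origin; RJ runs at -23.9° with length 18.3, so J = (16.731, -7.4141). RJ is perpendicular to JB, so JB runs at 66.100°; with |JB| = 17.2, B = (23.699, 8.3111). ∠JBN = 133.3° gives BN at 112.80° from the x-axis; with |BN| = 22.2, N = (15.096, 28.776). BN ⟂ NZ, so NZ runs at -157.20°; with |NZ| = 23.8, Z = (-6.8439, 19.554). ∠NZV = 120.2° gives ZV at -97.400° from the x-axis; with |ZV| = 14.2, V = (-8.6728, 5.4718). ∠ZVA = 37.4° gives VA at 45.200° from the x-axis; with |VA| = 10.9, A = (-0.99229, 13.206). ∠VAW = 59.9° gives AW at 165.30° from the x-axis; with |AW| = 15.2, W = (-15.695, 17.063). Then |JW| = |W − J| = 40.627.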